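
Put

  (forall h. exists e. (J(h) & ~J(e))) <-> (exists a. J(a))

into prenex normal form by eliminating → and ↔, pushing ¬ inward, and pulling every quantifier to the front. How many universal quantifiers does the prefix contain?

3

Eliminate → and ↔ using ¬ and ∨; A ↔ B as (¬A ∨ B) ∧ (¬B ∨ A).
  (~(forall h. exists e. (J(h) & ~J(e))) | (exists a. J(a))) & (~(exists a. J(a)) | (forall h. exists e. (J(h) & ~J(e))))
Drive negations inward (¬∀x A ≡ ∃x ¬A, ¬∃x A ≡ ∀x ¬A, De Morgan for ∧/∨):
  ((exists h. forall e. (~J(h) | J(e))) | (exists a. J(a))) & ((forall a. ~J(a)) | (forall h. exists e. (J(h) & ~J(e))))
Standardize variables apart so no two quantifiers bind the same name: a↦s, h↦y1, e↦z.
  ((exists h. forall e. (~J(h) | J(e))) | (exists a. J(a))) & ((forall s. ~J(s)) | (forall y1. exists z. (J(y1) & ~J(z))))
Extract every quantifier outward, since the variables are now distinct and don't occur free across branches:
  exists h. forall e. exists a. forall s. forall y1. exists z. ((~J(h) | J(e) | J(a)) & (~J(s) | J(y1) & ~J(z)))
The prefix is exists h forall e exists a forall s forall y1 exists z: 3 universal, 3 existential.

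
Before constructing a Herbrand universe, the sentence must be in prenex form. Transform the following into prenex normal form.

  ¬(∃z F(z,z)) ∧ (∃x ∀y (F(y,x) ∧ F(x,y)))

∀z ∃x ∀y (¬F(z,z) ∧ F(y,x) ∧ F(x,y))

Move each ¬ inward, flipping quantifiers it crosses:
  (∀z ¬F(z,z)) ∧ (∃x ∀y (F(y,x) ∧ F(x,y)))
All bound variables are already distinct, so no renaming is needed.
Extract every quantifier outward, since the variables are now distinct and don't occur free across branches:
  ∀z ∃x ∀y (¬F(z,z) ∧ F(y,x) ∧ F(x,y))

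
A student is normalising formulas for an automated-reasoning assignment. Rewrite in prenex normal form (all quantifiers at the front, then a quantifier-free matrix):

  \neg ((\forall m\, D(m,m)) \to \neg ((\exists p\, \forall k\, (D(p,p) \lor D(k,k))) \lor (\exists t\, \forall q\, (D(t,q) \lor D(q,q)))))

\forall m\, \exists p\, \forall k\, \exists t\, \forall q\, (D(m,m) \land (D(p,p) \lor D(k,k) \lor D(t,q) \lor D(q,q)))

First replace A → B with ¬A ∨ B.
  \neg (\neg (\forall m\, D(m,m)) \lor \neg ((\exists p\, \forall k\, (D(p,p) \lor D(k,k))) \lor (\exists t\, \forall q\, (D(t,q) \lor D(q,q)))))
Drive negations inward (¬∀x A ≡ ∃x ¬A, ¬∃x A ≡ ∀x ¬A, De Morgan for ∧/∨):
  (\forall m\, D(m,m)) \land ((\exists p\, \forall k\, (D(p,p) \lor D(k,k))) \lor (\exists t\, \forall q\, (D(t,q) \lor D(q,q))))
All bound variables are already distinct, so no renaming is needed.
Extract every quantifier outward, since the variables are now distinct and don't occur free across branches:
  \forall m\, \exists p\, \forall k\, \exists t\, \forall q\, (D(m,m) \land (D(p,p) \lor D(k,k) \lor D(t,q) \lor D(q,q)))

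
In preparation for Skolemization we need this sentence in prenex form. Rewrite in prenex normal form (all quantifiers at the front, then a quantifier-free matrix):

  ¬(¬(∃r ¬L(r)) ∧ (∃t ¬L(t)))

∃r ∀t (¬L(r) ∨ L(t))

Move each ¬ inward, flipping quantifiers it crosses:
  (∃r ¬L(r)) ∨ (∀t L(t))
Finally move all quantifiers to the prefix:
  ∃r ∀t (¬L(r) ∨ L(t))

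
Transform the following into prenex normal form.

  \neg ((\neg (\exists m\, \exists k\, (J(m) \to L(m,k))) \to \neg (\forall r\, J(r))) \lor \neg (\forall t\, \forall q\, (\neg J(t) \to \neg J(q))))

First replace A → B with ¬A ∨ B.
  \neg (\neg \neg (\exists m\, \exists k\, (\neg J(m) \lor L(m,k))) \lor \neg (\forall r\, J(r)) \lor \neg (\forall t\, \forall q\, (\neg \neg J(t) \lor \neg J(q))))
Push ¬ through the quantifiers and connectives to reach negation normal form:
  (\forall m\, \forall k\, (J(m) \land \neg L(m,k))) \land (\forall r\, J(r)) \land (\forall t\, \forall q\, (J(t) \lor \neg J(q)))
All bound variables are already distinct, so no renaming is needed.
Extract every quantifier outward, since the variables are now distinct and don't occur free across branches:
  \forall m\, \forall k\, \forall r\, \forall t\, \forall q\, (J(m) \land \neg L(m,k) \land J(r) \land (J(t) \lor \neg J(q)))

\forall m\, \forall k\, \forall r\, \forall t\, \forall q\, (J(m) \land \neg L(m,k) \land J(r) \land (J(t) \lor \neg J(q)))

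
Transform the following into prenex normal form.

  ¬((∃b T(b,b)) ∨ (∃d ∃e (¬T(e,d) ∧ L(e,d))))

∀b ∀d ∀e (¬T(b,b) ∧ (T(e,d) ∨ ¬L(e,d)))

Move each ¬ inward, flipping quantifiers it crosses:
  (∀b ¬T(b,b)) ∧ (∀d ∀e (T(e,d) ∨ ¬L(e,d)))
All bound variables are already distinct, so no renaming is needed.
Finally move all quantifiers to the prefix:
  ∀b ∀d ∀e (¬T(b,b) ∧ (T(e,d) ∨ ¬L(e,d)))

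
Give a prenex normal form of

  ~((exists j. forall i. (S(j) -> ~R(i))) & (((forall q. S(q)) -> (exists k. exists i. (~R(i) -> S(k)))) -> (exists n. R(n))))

forall j. exists i. exists q. exists k. exists r. forall n. (S(j) & R(i) | (~S(q) | R(r) | S(k)) & ~R(n))

Rewrite implications/biconditionals: A → B as ¬A ∨ B.
  ~((exists j. forall i. (~S(j) | ~R(i))) & (~(~(forall q. S(q)) | (exists k. exists i. (~~R(i) | S(k)))) | (exists n. R(n))))
Push ¬ through the quantifiers and connectives to reach negation normal form:
  (forall j. exists i. (S(j) & R(i))) | ((exists q. ~S(q)) | (exists k. exists i. (R(i) | S(k)))) & (forall n. ~R(n))
Give each quantifier a distinct variable: i↦r.
  (forall j. exists i. (S(j) & R(i))) | ((exists q. ~S(q)) | (exists k. exists r. (R(r) | S(k)))) & (forall n. ~R(n))
Extract every quantifier outward, since the variables are now distinct and don't occur free across branches:
  forall j. exists i. exists q. exists k. exists r. forall n. (S(j) & R(i) | (~S(q) | R(r) | S(k)) & ~R(n))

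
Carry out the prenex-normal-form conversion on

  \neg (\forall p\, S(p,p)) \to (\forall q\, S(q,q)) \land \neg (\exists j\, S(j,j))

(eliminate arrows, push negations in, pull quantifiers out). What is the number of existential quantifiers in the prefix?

0

Rewrite implications/biconditionals: A → B as ¬A ∨ B.
  \neg \neg (\forall p\, S(p,p)) \lor (\forall q\, S(q,q)) \land \neg (\exists j\, S(j,j))
Drive negations inward (¬∀x A ≡ ∃x ¬A, ¬∃x A ≡ ∀x ¬A, De Morgan for ∧/∨):
  (\forall p\, S(p,p)) \lor (\forall q\, S(q,q)) \land (\forall j\, \neg S(j,j))
All bound variables are already distinct, so no renaming is needed.
Pull the quantifiers to the front (each side's bound variable is not free in the other side):
  \forall p\, \forall q\, \forall j\, (S(p,p) \lor S(q,q) \land \neg S(j,j))
The prefix is \forall p \forall q \forall j: 3 universal, 0 existential.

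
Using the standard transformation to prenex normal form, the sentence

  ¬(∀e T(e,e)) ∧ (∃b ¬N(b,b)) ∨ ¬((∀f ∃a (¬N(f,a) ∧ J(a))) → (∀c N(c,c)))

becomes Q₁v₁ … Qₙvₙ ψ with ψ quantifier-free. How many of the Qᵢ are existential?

4

Rewrite implications/biconditionals: A → B as ¬A ∨ B.
  ¬(∀e T(e,e)) ∧ (∃b ¬N(b,b)) ∨ ¬(¬(∀f ∃a (¬N(f,a) ∧ J(a))) ∨ (∀c N(c,c)))
Move each ¬ inward, flipping quantifiers it crosses:
  (∃e ¬T(e,e)) ∧ (∃b ¬N(b,b)) ∨ (∀f ∃a (¬N(f,a) ∧ J(a))) ∧ (∃c ¬N(c,c))
All bound variables are already distinct, so no renaming is needed.
Pull the quantifiers to the front (each side's bound variable is not free in the other side):
  ∃e ∃b ∀f ∃a ∃c (¬T(e,e) ∧ ¬N(b,b) ∨ ¬N(f,a) ∧ J(a) ∧ ¬N(c,c))
The prefix is ∃e ∃b ∀f ∃a ∃c: 1 universal, 4 existential.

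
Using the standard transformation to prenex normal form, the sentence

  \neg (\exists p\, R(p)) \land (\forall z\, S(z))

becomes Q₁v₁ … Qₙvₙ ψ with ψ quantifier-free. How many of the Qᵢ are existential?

0

Push ¬ through the quantifiers and connectives to reach negation normal form:
  (\forall p\, \neg R(p)) \land (\forall z\, S(z))
All bound variables are already distinct, so no renaming is needed.
Finally move all quantifiers to the prefix:
  \forall p\, \forall z\, (\neg R(p) \land S(z))
The prefix is \forall p \forall z: 2 universal, 0 existential.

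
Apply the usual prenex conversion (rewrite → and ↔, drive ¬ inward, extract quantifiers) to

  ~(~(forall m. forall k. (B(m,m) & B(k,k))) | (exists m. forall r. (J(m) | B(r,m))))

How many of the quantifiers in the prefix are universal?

Drive negations inward (¬∀x A ≡ ∃x ¬A, ¬∃x A ≡ ∀x ¬A, De Morgan for ∧/∨):
  (forall m. forall k. (B(m,m) & B(k,k))) & (forall m. exists r. (~J(m) & ~B(r,m)))
Rename bound variables to avoid capture: m↦u.
  (forall m. forall k. (B(m,m) & B(k,k))) & (forall u. exists r. (~J(u) & ~B(r,u)))
Extract every quantifier outward, since the variables are now distinct and don't occur free across branches:
  forall m. forall k. forall u. exists r. (B(m,m) & B(k,k) & ~J(u) & ~B(r,u))
The prefix is forall m forall k forall u exists r: 3 universal, 1 existential.

3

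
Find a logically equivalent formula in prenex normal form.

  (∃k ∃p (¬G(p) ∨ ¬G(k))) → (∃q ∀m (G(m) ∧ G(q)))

Rewrite implications/biconditionals: A → B as ¬A ∨ B.
  ¬(∃k ∃p (¬G(p) ∨ ¬G(k))) ∨ (∃q ∀m (G(m) ∧ G(q)))
Move each ¬ inward, flipping quantifiers it crosses:
  (∀k ∀p (G(p) ∧ G(k))) ∨ (∃q ∀m (G(m) ∧ G(q)))
All bound variables are already distinct, so no renaming is needed.
Finally move all quantifiers to the prefix:
  ∀k ∀p ∃q ∀m (G(p) ∧ G(k) ∨ G(m) ∧ G(q))

∀k ∀p ∃q ∀m (G(p) ∧ G(k) ∨ G(m) ∧ G(q))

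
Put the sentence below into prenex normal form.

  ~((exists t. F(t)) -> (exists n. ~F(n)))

exists t. forall n. (F(t) & F(n))

First replace A → B with ¬A ∨ B.
  ~(~(exists t. F(t)) | (exists n. ~F(n)))
Push ¬ through the quantifiers and connectives to reach negation normal form:
  (exists t. F(t)) & (forall n. F(n))
All bound variables are already distinct, so no renaming is needed.
Extract every quantifier outward, since the variables are now distinct and don't occur free across branches:
  exists t. forall n. (F(t) & F(n))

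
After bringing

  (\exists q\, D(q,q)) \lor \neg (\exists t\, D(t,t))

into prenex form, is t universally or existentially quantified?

universal

Drive negations inward (¬∀x A ≡ ∃x ¬A, ¬∃x A ≡ ∀x ¬A, De Morgan for ∧/∨):
  (\exists q\, D(q,q)) \lor (\forall t\, \neg D(t,t))
All bound variables are already distinct, so no renaming is needed.
Extract every quantifier outward, since the variables are now distinct and don't occur free across branches:
  \exists q\, \forall t\, (D(q,q) \lor \neg D(t,t))
The quantifier \exists t sits under an odd number of negations, so it flips to \forall t.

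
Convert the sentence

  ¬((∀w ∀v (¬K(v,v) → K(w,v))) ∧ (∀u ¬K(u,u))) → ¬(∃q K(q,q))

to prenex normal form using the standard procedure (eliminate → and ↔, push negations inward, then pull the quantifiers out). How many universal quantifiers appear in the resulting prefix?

4

Eliminate → and ↔ using ¬ and ∨.
  ¬¬((∀w ∀v (¬¬K(v,v) ∨ K(w,v))) ∧ (∀u ¬K(u,u))) ∨ ¬(∃q K(q,q))
Drive negations inward (¬∀x A ≡ ∃x ¬A, ¬∃x A ≡ ∀x ¬A, De Morgan for ∧/∨):
  (∀w ∀v (K(v,v) ∨ K(w,v))) ∧ (∀u ¬K(u,u)) ∨ (∀q ¬K(q,q))
Extract every quantifier outward, since the variables are now distinct and don't occur free across branches:
  ∀w ∀v ∀u ∀q ((K(v,v) ∨ K(w,v)) ∧ ¬K(u,u) ∨ ¬K(q,q))
The prefix is ∀w ∀v ∀u ∀q: 4 universal, 0 existential.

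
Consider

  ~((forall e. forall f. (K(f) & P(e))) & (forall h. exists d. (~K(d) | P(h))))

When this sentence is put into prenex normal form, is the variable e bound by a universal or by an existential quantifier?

Move each ¬ inward, flipping quantifiers it crosses:
  (exists e. exists f. (~K(f) | ~P(e))) | (exists h. forall d. (K(d) & ~P(h)))
All bound variables are already distinct, so no renaming is needed.
Finally move all quantifiers to the prefix:
  exists e. exists f. exists h. forall d. (~K(f) | ~P(e) | K(d) & ~P(h))
The quantifier forall e sits under an odd number of negations, so it flips to exists e.

existential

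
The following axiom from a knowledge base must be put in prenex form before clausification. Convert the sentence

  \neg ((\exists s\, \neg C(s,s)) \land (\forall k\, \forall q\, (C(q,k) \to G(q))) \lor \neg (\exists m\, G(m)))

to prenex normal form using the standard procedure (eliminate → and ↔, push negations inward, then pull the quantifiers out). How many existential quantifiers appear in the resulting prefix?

3

Eliminate → and ↔ using ¬ and ∨.
  \neg ((\exists s\, \neg C(s,s)) \land (\forall k\, \forall q\, (\neg C(q,k) \lor G(q))) \lor \neg (\exists m\, G(m)))
Push ¬ through the quantifiers and connectives to reach negation normal form:
  ((\forall s\, C(s,s)) \lor (\exists k\, \exists q\, (C(q,k) \land \neg G(q)))) \land (\exists m\, G(m))
Pull the quantifiers to the front (each side's bound variable is not free in the other side):
  \forall s\, \exists k\, \exists q\, \exists m\, ((C(s,s) \lor C(q,k) \land \neg G(q)) \land G(m))
The prefix is \forall s \exists k \exists q \exists m: 1 universal, 3 existential.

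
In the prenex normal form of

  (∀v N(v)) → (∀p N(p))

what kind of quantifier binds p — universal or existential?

universal

Rewrite implications/biconditionals: A → B as ¬A ∨ B.
  ¬(∀v N(v)) ∨ (∀p N(p))
Push ¬ through the quantifiers and connectives to reach negation normal form:
  (∃v ¬N(v)) ∨ (∀p N(p))
Finally move all quantifiers to the prefix:
  ∃v ∀p (¬N(v) ∨ N(p))
The quantifier ∀p sits under an even number of negations (counting the antecedent side of each →), so it remains universal.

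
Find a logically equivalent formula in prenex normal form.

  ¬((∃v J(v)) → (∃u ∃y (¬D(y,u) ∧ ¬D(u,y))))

First replace A → B with ¬A ∨ B.
  ¬(¬(∃v J(v)) ∨ (∃u ∃y (¬D(y,u) ∧ ¬D(u,y))))
Push ¬ through the quantifiers and connectives to reach negation normal form:
  (∃v J(v)) ∧ (∀u ∀y (D(y,u) ∨ D(u,y)))
All bound variables are already distinct, so no renaming is needed.
Extract every quantifier outward, since the variables are now distinct and don't occur free across branches:
  ∃v ∀u ∀y (J(v) ∧ (D(y,u) ∨ D(u,y)))

∃v ∀u ∀y (J(v) ∧ (D(y,u) ∨ D(u,y)))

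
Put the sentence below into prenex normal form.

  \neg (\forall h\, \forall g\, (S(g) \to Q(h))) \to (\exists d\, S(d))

Eliminate → and ↔ using ¬ and ∨.
  \neg \neg (\forall h\, \forall g\, (\neg S(g) \lor Q(h))) \lor (\exists d\, S(d))
Move each ¬ inward, flipping quantifiers it crosses:
  (\forall h\, \forall g\, (\neg S(g) \lor Q(h))) \lor (\exists d\, S(d))
Pull the quantifiers to the front (each side's bound variable is not free in the other side):
  \forall h\, \forall g\, \exists d\, (\neg S(g) \lor Q(h) \lor S(d))

\forall h\, \forall g\, \exists d\, (\neg S(g) \lor Q(h) \lor S(d))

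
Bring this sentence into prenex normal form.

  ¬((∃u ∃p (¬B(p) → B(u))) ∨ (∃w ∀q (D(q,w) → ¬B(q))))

First replace A → B with ¬A ∨ B.
  ¬((∃u ∃p (¬¬B(p) ∨ B(u))) ∨ (∃w ∀q (¬D(q,w) ∨ ¬B(q))))
Push ¬ through the quantifiers and connectives to reach negation normal form:
  (∀u ∀p (¬B(p) ∧ ¬B(u))) ∧ (∀w ∃q (D(q,w) ∧ B(q)))
All bound variables are already distinct, so no renaming is needed.
Finally move all quantifiers to the prefix:
  ∀u ∀p ∀w ∃q (¬B(p) ∧ ¬B(u) ∧ D(q,w) ∧ B(q))

∀u ∀p ∀w ∃q (¬B(p) ∧ ¬B(u) ∧ D(q,w) ∧ B(q))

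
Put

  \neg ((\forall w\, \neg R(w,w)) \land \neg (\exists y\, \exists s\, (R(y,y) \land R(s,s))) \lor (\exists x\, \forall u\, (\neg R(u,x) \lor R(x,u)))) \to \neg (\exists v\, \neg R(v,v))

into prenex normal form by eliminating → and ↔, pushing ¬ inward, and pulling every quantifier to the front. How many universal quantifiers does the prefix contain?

Rewrite implications/biconditionals: A → B as ¬A ∨ B.
  \neg \neg ((\forall w\, \neg R(w,w)) \land \neg (\exists y\, \exists s\, (R(y,y) \land R(s,s))) \lor (\exists x\, \forall u\, (\neg R(u,x) \lor R(x,u)))) \lor \neg (\exists v\, \neg R(v,v))
Move each ¬ inward, flipping quantifiers it crosses:
  (\forall w\, \neg R(w,w)) \land (\forall y\, \forall s\, (\neg R(y,y) \lor \neg R(s,s))) \lor (\exists x\, \forall u\, (\neg R(u,x) \lor R(x,u))) \lor (\forall v\, R(v,v))
All bound variables are already distinct, so no renaming is needed.
Finally move all quantifiers to the prefix:
  \forall w\, \forall y\, \forall s\, \exists x\, \forall u\, \forall v\, (\neg R(w,w) \land (\neg R(y,y) \lor \neg R(s,s)) \lor \neg R(u,x) \lor R(x,u) \lor R(v,v))
The prefix is \forall w \forall y \forall s \exists x \forall u \forall v: 5 universal, 1 existential.

5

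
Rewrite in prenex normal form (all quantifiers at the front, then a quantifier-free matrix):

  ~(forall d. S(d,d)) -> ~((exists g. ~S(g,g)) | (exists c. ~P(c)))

Rewrite implications/biconditionals: A → B as ¬A ∨ B.
  ~~(forall d. S(d,d)) | ~((exists g. ~S(g,g)) | (exists c. ~P(c)))
Push ¬ through the quantifiers and connectives to reach negation normal form:
  (forall d. S(d,d)) | (forall g. S(g,g)) & (forall c. P(c))
All bound variables are already distinct, so no renaming is needed.
Pull the quantifiers to the front (each side's bound variable is not free in the other side):
  forall d. forall g. forall c. (S(d,d) | S(g,g) & P(c))

forall d. forall g. forall c. (S(d,d) | S(g,g) & P(c))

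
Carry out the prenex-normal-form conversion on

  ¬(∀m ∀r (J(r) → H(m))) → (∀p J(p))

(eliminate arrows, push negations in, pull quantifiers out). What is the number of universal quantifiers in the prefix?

Eliminate → and ↔ using ¬ and ∨.
  ¬¬(∀m ∀r (¬J(r) ∨ H(m))) ∨ (∀p J(p))
Push ¬ through the quantifiers and connectives to reach negation normal form:
  (∀m ∀r (¬J(r) ∨ H(m))) ∨ (∀p J(p))
Finally move all quantifiers to the prefix:
  ∀m ∀r ∀p (¬J(r) ∨ H(m) ∨ J(p))
The prefix is ∀m ∀r ∀p: 3 universal, 0 existential.

3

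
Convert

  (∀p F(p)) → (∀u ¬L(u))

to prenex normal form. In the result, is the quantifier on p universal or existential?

existential

First replace A → B with ¬A ∨ B.
  ¬(∀p F(p)) ∨ (∀u ¬L(u))
Drive negations inward (¬∀x A ≡ ∃x ¬A, ¬∃x A ≡ ∀x ¬A, De Morgan for ∧/∨):
  (∃p ¬F(p)) ∨ (∀u ¬L(u))
All bound variables are already distinct, so no renaming is needed.
Extract every quantifier outward, since the variables are now distinct and don't occur free across branches:
  ∃p ∀u (¬F(p) ∨ ¬L(u))
The quantifier ∀p sits under an odd number of negations (counting the antecedent side of each →), so it flips to ∃p.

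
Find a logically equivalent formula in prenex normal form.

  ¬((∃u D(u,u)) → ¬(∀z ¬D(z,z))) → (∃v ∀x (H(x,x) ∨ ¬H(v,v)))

∀u ∃z ∃v ∀x (¬D(u,u) ∨ D(z,z) ∨ H(x,x) ∨ ¬H(v,v))

Eliminate → and ↔ using ¬ and ∨.
  ¬¬(¬(∃u D(u,u)) ∨ ¬(∀z ¬D(z,z))) ∨ (∃v ∀x (H(x,x) ∨ ¬H(v,v)))
Push ¬ through the quantifiers and connectives to reach negation normal form:
  (∀u ¬D(u,u)) ∨ (∃z D(z,z)) ∨ (∃v ∀x (H(x,x) ∨ ¬H(v,v)))
All bound variables are already distinct, so no renaming is needed.
Extract every quantifier outward, since the variables are now distinct and don't occur free across branches:
  ∀u ∃z ∃v ∀x (¬D(u,u) ∨ D(z,z) ∨ H(x,x) ∨ ¬H(v,v))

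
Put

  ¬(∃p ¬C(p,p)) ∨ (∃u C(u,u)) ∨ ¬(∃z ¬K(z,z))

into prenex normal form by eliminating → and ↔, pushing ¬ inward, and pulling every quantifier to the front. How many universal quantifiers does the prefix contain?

Push ¬ through the quantifiers and connectives to reach negation normal form:
  (∀p C(p,p)) ∨ (∃u C(u,u)) ∨ (∀z K(z,z))
All bound variables are already distinct, so no renaming is needed.
Pull the quantifiers to the front (each side's bound variable is not free in the other side):
  ∀p ∃u ∀z (C(p,p) ∨ C(u,u) ∨ K(z,z))
The prefix is ∀p ∃u ∀z: 2 universal, 1 existential.

2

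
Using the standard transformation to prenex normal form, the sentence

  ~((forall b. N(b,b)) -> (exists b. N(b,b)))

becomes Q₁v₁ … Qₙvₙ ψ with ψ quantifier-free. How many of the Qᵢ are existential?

0

First replace A → B with ¬A ∨ B.
  ~(~(forall b. N(b,b)) | (exists b. N(b,b)))
Push ¬ through the quantifiers and connectives to reach negation normal form:
  (forall b. N(b,b)) & (forall b. ~N(b,b))
Give each quantifier a distinct variable: b↦z1.
  (forall b. N(b,b)) & (forall z1. ~N(z1,z1))
Finally move all quantifiers to the prefix:
  forall b. forall z1. (N(b,b) & ~N(z1,z1))
The prefix is forall b forall z1: 2 universal, 0 existential.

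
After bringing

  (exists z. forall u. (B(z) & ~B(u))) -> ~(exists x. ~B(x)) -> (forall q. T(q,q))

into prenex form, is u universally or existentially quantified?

First replace A → B with ¬A ∨ B.
  ~(exists z. forall u. (B(z) & ~B(u))) | ~~(exists x. ~B(x)) | (forall q. T(q,q))
Push ¬ through the quantifiers and connectives to reach negation normal form:
  (forall z. exists u. (~B(z) | B(u))) | (exists x. ~B(x)) | (forall q. T(q,q))
All bound variables are already distinct, so no renaming is needed.
Finally move all quantifiers to the prefix:
  forall z. exists u. exists x. forall q. (~B(z) | B(u) | ~B(x) | T(q,q))
The quantifier forall u sits under an odd number of negations (counting the antecedent side of each →), so it flips to exists u.

existential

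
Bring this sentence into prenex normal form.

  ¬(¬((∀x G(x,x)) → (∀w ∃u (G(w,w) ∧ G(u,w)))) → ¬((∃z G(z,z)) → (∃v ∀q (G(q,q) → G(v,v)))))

Eliminate → and ↔ using ¬ and ∨.
  ¬(¬¬(¬(∀x G(x,x)) ∨ (∀w ∃u (G(w,w) ∧ G(u,w)))) ∨ ¬(¬(∃z G(z,z)) ∨ (∃v ∀q (¬G(q,q) ∨ G(v,v)))))
Move each ¬ inward, flipping quantifiers it crosses:
  (∀x G(x,x)) ∧ (∃w ∀u (¬G(w,w) ∨ ¬G(u,w))) ∧ ((∀z ¬G(z,z)) ∨ (∃v ∀q (¬G(q,q) ∨ G(v,v))))
Finally move all quantifiers to the prefix:
  ∀x ∃w ∀u ∀z ∃v ∀q (G(x,x) ∧ (¬G(w,w) ∨ ¬G(u,w)) ∧ (¬G(z,z) ∨ ¬G(q,q) ∨ G(v,v)))

∀x ∃w ∀u ∀z ∃v ∀q (G(x,x) ∧ (¬G(w,w) ∨ ¬G(u,w)) ∧ (¬G(z,z) ∨ ¬G(q,q) ∨ G(v,v)))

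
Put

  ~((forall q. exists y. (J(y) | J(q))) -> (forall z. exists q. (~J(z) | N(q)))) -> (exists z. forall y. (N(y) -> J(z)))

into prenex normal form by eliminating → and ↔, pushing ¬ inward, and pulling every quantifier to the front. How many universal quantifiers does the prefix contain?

3

Rewrite implications/biconditionals: A → B as ¬A ∨ B.
  ~~(~(forall q. exists y. (J(y) | J(q))) | (forall z. exists q. (~J(z) | N(q)))) | (exists z. forall y. (~N(y) | J(z)))
Move each ¬ inward, flipping quantifiers it crosses:
  (exists q. forall y. (~J(y) & ~J(q))) | (forall z. exists q. (~J(z) | N(q))) | (exists z. forall y. (~N(y) | J(z)))
Standardize variables apart so no two quantifiers bind the same name: q↦b, z↦v, y↦a.
  (exists q. forall y. (~J(y) & ~J(q))) | (forall z. exists b. (~J(z) | N(b))) | (exists v. forall a. (~N(a) | J(v)))
Finally move all quantifiers to the prefix:
  exists q. forall y. forall z. exists b. exists v. forall a. (~J(y) & ~J(q) | ~J(z) | N(b) | ~N(a) | J(v))
The prefix is exists q forall y forall z exists b exists v forall a: 3 universal, 3 existential.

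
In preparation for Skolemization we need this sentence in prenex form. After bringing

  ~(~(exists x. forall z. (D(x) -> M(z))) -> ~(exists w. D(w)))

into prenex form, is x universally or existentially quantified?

universal

Rewrite implications/biconditionals: A → B as ¬A ∨ B.
  ~(~~(exists x. forall z. (~D(x) | M(z))) | ~(exists w. D(w)))
Push ¬ through the quantifiers and connectives to reach negation normal form:
  (forall x. exists z. (D(x) & ~M(z))) & (exists w. D(w))
All bound variables are already distinct, so no renaming is needed.
Pull the quantifiers to the front (each side's bound variable is not free in the other side):
  forall x. exists z. exists w. (D(x) & ~M(z) & D(w))
The quantifier exists x sits under an odd number of negations (counting the antecedent side of each →), so it flips to forall x.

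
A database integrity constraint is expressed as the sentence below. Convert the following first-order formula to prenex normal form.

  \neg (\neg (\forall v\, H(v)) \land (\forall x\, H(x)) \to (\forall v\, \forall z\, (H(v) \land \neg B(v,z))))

Rewrite implications/biconditionals: A → B as ¬A ∨ B.
  \neg (\neg (\neg (\forall v\, H(v)) \land (\forall x\, H(x))) \lor (\forall v\, \forall z\, (H(v) \land \neg B(v,z))))
Drive negations inward (¬∀x A ≡ ∃x ¬A, ¬∃x A ≡ ∀x ¬A, De Morgan for ∧/∨):
  (\exists v\, \neg H(v)) \land (\forall x\, H(x)) \land (\exists v\, \exists z\, (\neg H(v) \lor B(v,z)))
Rename bound variables to avoid capture: v↦z1.
  (\exists v\, \neg H(v)) \land (\forall x\, H(x)) \land (\exists z1\, \exists z\, (\neg H(z1) \lor B(z1,z)))
Finally move all quantifiers to the prefix:
  \exists v\, \forall x\, \exists z1\, \exists z\, (\neg H(v) \land H(x) \land (\neg H(z1) \lor B(z1,z)))

\exists v\, \forall x\, \exists z1\, \exists z\, (\neg H(v) \land H(x) \land (\neg H(z1) \lor B(z1,z)))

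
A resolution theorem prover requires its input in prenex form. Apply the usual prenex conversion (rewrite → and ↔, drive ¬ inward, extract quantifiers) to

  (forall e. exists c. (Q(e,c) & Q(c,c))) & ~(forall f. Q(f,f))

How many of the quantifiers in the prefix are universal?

Move each ¬ inward, flipping quantifiers it crosses:
  (forall e. exists c. (Q(e,c) & Q(c,c))) & (exists f. ~Q(f,f))
All bound variables are already distinct, so no renaming is needed.
Extract every quantifier outward, since the variables are now distinct and don't occur free across branches:
  forall e. exists c. exists f. (Q(e,c) & Q(c,c) & ~Q(f,f))
The prefix is forall e exists c exists f: 1 universal, 2 existential.

1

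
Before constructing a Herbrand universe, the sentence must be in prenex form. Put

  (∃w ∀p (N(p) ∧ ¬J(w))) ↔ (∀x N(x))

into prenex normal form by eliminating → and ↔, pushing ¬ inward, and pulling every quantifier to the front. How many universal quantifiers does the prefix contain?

First replace A → B with ¬A ∨ B; A ↔ B as (¬A ∨ B) ∧ (¬B ∨ A).
  (¬(∃w ∀p (N(p) ∧ ¬J(w))) ∨ (∀x N(x))) ∧ (¬(∀x N(x)) ∨ (∃w ∀p (N(p) ∧ ¬J(w))))
Move each ¬ inward, flipping quantifiers it crosses:
  ((∀w ∃p (¬N(p) ∨ J(w))) ∨ (∀x N(x))) ∧ ((∃x ¬N(x)) ∨ (∃w ∀p (N(p) ∧ ¬J(w))))
Rename bound variables to avoid capture: x↦q, w↦v1, p↦t.
  ((∀w ∃p (¬N(p) ∨ J(w))) ∨ (∀x N(x))) ∧ ((∃q ¬N(q)) ∨ (∃v1 ∀t (N(t) ∧ ¬J(v1))))
Pull the quantifiers to the front (each side's bound variable is not free in the other side):
  ∀w ∃p ∀x ∃q ∃v1 ∀t ((¬N(p) ∨ J(w) ∨ N(x)) ∧ (¬N(q) ∨ N(t) ∧ ¬J(v1)))
The prefix is ∀w ∃p ∀x ∃q ∃v1 ∀t: 3 universal, 3 existential.

3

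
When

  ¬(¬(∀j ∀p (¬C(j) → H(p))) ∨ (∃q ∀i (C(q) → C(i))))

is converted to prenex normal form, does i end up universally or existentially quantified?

First replace A → B with ¬A ∨ B.
  ¬(¬(∀j ∀p (¬¬C(j) ∨ H(p))) ∨ (∃q ∀i (¬C(q) ∨ C(i))))
Drive negations inward (¬∀x A ≡ ∃x ¬A, ¬∃x A ≡ ∀x ¬A, De Morgan for ∧/∨):
  (∀j ∀p (C(j) ∨ H(p))) ∧ (∀q ∃i (C(q) ∧ ¬C(i)))
Extract every quantifier outward, since the variables are now distinct and don't occur free across branches:
  ∀j ∀p ∀q ∃i ((C(j) ∨ H(p)) ∧ C(q) ∧ ¬C(i))
The quantifier ∀i sits under an odd number of negations (counting the antecedent side of each →), so it flips to ∃i.

existential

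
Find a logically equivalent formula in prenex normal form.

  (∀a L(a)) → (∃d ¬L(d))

∃a ∃d (¬L(a) ∨ ¬L(d))

Eliminate → and ↔ using ¬ and ∨.
  ¬(∀a L(a)) ∨ (∃d ¬L(d))
Push ¬ through the quantifiers and connectives to reach negation normal form:
  (∃a ¬L(a)) ∨ (∃d ¬L(d))
All bound variables are already distinct, so no renaming is needed.
Extract every quantifier outward, since the variables are now distinct and don't occur free across branches:
  ∃a ∃d (¬L(a) ∨ ¬L(d))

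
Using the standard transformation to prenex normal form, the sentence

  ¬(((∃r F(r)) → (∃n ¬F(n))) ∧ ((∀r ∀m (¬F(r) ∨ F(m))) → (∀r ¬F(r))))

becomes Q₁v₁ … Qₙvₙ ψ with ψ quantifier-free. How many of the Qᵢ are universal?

3

Eliminate → and ↔ using ¬ and ∨.
  ¬((¬(∃r F(r)) ∨ (∃n ¬F(n))) ∧ (¬(∀r ∀m (¬F(r) ∨ F(m))) ∨ (∀r ¬F(r))))
Push ¬ through the quantifiers and connectives to reach negation normal form:
  (∃r F(r)) ∧ (∀n F(n)) ∨ (∀r ∀m (¬F(r) ∨ F(m))) ∧ (∃r F(r))
Rename bound variables to avoid capture: r↦z1, r↦v1.
  (∃r F(r)) ∧ (∀n F(n)) ∨ (∀z1 ∀m (¬F(z1) ∨ F(m))) ∧ (∃v1 F(v1))
Pull the quantifiers to the front (each side's bound variable is not free in the other side):
  ∃r ∀n ∀z1 ∀m ∃v1 (F(r) ∧ F(n) ∨ (¬F(z1) ∨ F(m)) ∧ F(v1))
The prefix is ∃r ∀n ∀z1 ∀m ∃v1: 3 universal, 2 existential.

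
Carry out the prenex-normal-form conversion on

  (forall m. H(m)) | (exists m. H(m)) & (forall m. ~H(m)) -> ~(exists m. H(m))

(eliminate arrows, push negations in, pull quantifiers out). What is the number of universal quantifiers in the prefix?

Rewrite implications/biconditionals: A → B as ¬A ∨ B.
  ~((forall m. H(m)) | (exists m. H(m)) & (forall m. ~H(m))) | ~(exists m. H(m))
Drive negations inward (¬∀x A ≡ ∃x ¬A, ¬∃x A ≡ ∀x ¬A, De Morgan for ∧/∨):
  (exists m. ~H(m)) & ((forall m. ~H(m)) | (exists m. H(m))) | (forall m. ~H(m))
Give each quantifier a distinct variable: m↦a, m↦p, m↦y1.
  (exists m. ~H(m)) & ((forall a. ~H(a)) | (exists p. H(p))) | (forall y1. ~H(y1))
Extract every quantifier outward, since the variables are now distinct and don't occur free across branches:
  exists m. forall a. exists p. forall y1. (~H(m) & (~H(a) | H(p)) | ~H(y1))
The prefix is exists m forall a exists p forall y1: 2 universal, 2 existential.

2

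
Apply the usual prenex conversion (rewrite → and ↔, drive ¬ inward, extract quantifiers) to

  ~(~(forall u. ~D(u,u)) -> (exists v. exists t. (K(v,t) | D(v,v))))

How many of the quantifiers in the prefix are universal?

2

First replace A → B with ¬A ∨ B.
  ~(~~(forall u. ~D(u,u)) | (exists v. exists t. (K(v,t) | D(v,v))))
Push ¬ through the quantifiers and connectives to reach negation normal form:
  (exists u. D(u,u)) & (forall v. forall t. (~K(v,t) & ~D(v,v)))
Pull the quantifiers to the front (each side's bound variable is not free in the other side):
  exists u. forall v. forall t. (D(u,u) & ~K(v,t) & ~D(v,v))
The prefix is exists u forall v forall t: 2 universal, 1 existential.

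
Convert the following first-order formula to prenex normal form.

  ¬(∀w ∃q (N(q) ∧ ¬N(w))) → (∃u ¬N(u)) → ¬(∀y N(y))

Eliminate → and ↔ using ¬ and ∨.
  ¬¬(∀w ∃q (N(q) ∧ ¬N(w))) ∨ ¬(∃u ¬N(u)) ∨ ¬(∀y N(y))
Push ¬ through the quantifiers and connectives to reach negation normal form:
  (∀w ∃q (N(q) ∧ ¬N(w))) ∨ (∀u N(u)) ∨ (∃y ¬N(y))
All bound variables are already distinct, so no renaming is needed.
Extract every quantifier outward, since the variables are now distinct and don't occur free across branches:
  ∀w ∃q ∀u ∃y (N(q) ∧ ¬N(w) ∨ N(u) ∨ ¬N(y))

∀w ∃q ∀u ∃y (N(q) ∧ ¬N(w) ∨ N(u) ∨ ¬N(y))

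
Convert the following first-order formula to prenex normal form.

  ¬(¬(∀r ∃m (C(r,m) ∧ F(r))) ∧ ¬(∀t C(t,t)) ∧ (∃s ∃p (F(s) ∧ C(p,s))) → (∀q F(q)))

First replace A → B with ¬A ∨ B.
  ¬(¬(¬(∀r ∃m (C(r,m) ∧ F(r))) ∧ ¬(∀t C(t,t)) ∧ (∃s ∃p (F(s) ∧ C(p,s)))) ∨ (∀q F(q)))
Push ¬ through the quantifiers and connectives to reach negation normal form:
  (∃r ∀m (¬C(r,m) ∨ ¬F(r))) ∧ (∃t ¬C(t,t)) ∧ (∃s ∃p (F(s) ∧ C(p,s))) ∧ (∃q ¬F(q))
All bound variables are already distinct, so no renaming is needed.
Extract every quantifier outward, since the variables are now distinct and don't occur free across branches:
  ∃r ∀m ∃t ∃s ∃p ∃q ((¬C(r,m) ∨ ¬F(r)) ∧ ¬C(t,t) ∧ F(s) ∧ C(p,s) ∧ ¬F(q))

∃r ∀m ∃t ∃s ∃p ∃q ((¬C(r,m) ∨ ¬F(r)) ∧ ¬C(t,t) ∧ F(s) ∧ C(p,s) ∧ ¬F(q))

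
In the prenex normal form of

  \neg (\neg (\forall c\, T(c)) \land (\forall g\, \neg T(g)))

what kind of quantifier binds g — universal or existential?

existential

Move each ¬ inward, flipping quantifiers it crosses:
  (\forall c\, T(c)) \lor (\exists g\, T(g))
All bound variables are already distinct, so no renaming is needed.
Extract every quantifier outward, since the variables are now distinct and don't occur free across branches:
  \forall c\, \exists g\, (T(c) \lor T(g))
The quantifier \forall g sits under an odd number of negations, so it flips to \exists g.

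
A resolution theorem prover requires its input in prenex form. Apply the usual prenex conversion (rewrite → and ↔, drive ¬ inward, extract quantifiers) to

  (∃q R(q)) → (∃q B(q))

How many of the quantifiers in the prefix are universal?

1

Rewrite implications/biconditionals: A → B as ¬A ∨ B.
  ¬(∃q R(q)) ∨ (∃q B(q))
Push ¬ through the quantifiers and connectives to reach negation normal form:
  (∀q ¬R(q)) ∨ (∃q B(q))
Standardize variables apart so no two quantifiers bind the same name: q↦x1.
  (∀q ¬R(q)) ∨ (∃x1 B(x1))
Pull the quantifiers to the front (each side's bound variable is not free in the other side):
  ∀q ∃x1 (¬R(q) ∨ B(x1))
The prefix is ∀q ∃x1: 1 universal, 1 existential.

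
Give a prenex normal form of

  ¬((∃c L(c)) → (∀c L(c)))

First replace A → B with ¬A ∨ B.
  ¬(¬(∃c L(c)) ∨ (∀c L(c)))
Move each ¬ inward, flipping quantifiers it crosses:
  (∃c L(c)) ∧ (∃c ¬L(c))
Rename bound variables to avoid capture: c↦q.
  (∃c L(c)) ∧ (∃q ¬L(q))
Pull the quantifiers to the front (each side's bound variable is not free in the other side):
  ∃c ∃q (L(c) ∧ ¬L(q))

∃c ∃q (L(c) ∧ ¬L(q))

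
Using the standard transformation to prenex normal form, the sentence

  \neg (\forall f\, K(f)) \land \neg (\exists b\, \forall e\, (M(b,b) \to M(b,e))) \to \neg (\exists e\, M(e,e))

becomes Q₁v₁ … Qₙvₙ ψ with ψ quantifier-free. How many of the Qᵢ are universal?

3

Eliminate → and ↔ using ¬ and ∨.
  \neg (\neg (\forall f\, K(f)) \land \neg (\exists b\, \forall e\, (\neg M(b,b) \lor M(b,e)))) \lor \neg (\exists e\, M(e,e))
Move each ¬ inward, flipping quantifiers it crosses:
  (\forall f\, K(f)) \lor (\exists b\, \forall e\, (\neg M(b,b) \lor M(b,e))) \lor (\forall e\, \neg M(e,e))
Standardize variables apart so no two quantifiers bind the same name: e↦v1.
  (\forall f\, K(f)) \lor (\exists b\, \forall e\, (\neg M(b,b) \lor M(b,e))) \lor (\forall v1\, \neg M(v1,v1))
Pull the quantifiers to the front (each side's bound variable is not free in the other side):
  \forall f\, \exists b\, \forall e\, \forall v1\, (K(f) \lor \neg M(b,b) \lor M(b,e) \lor \neg M(v1,v1))
The prefix is \forall f \exists b \forall e \forall v1: 3 universal, 1 existential.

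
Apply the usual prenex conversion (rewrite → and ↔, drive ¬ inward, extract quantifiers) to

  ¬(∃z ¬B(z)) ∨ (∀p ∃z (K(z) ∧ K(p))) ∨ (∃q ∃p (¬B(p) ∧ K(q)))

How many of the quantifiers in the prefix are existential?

3

Drive negations inward (¬∀x A ≡ ∃x ¬A, ¬∃x A ≡ ∀x ¬A, De Morgan for ∧/∨):
  (∀z B(z)) ∨ (∀p ∃z (K(z) ∧ K(p))) ∨ (∃q ∃p (¬B(p) ∧ K(q)))
Rename bound variables to avoid capture: z↦w1, p↦c.
  (∀z B(z)) ∨ (∀p ∃w1 (K(w1) ∧ K(p))) ∨ (∃q ∃c (¬B(c) ∧ K(q)))
Extract every quantifier outward, since the variables are now distinct and don't occur free across branches:
  ∀z ∀p ∃w1 ∃q ∃c (B(z) ∨ K(w1) ∧ K(p) ∨ ¬B(c) ∧ K(q))
The prefix is ∀z ∀p ∃w1 ∃q ∃c: 2 universal, 3 existential.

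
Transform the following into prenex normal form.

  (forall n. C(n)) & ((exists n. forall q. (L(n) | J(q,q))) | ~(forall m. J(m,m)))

forall n. exists v. forall q. exists m. (C(n) & (L(v) | J(q,q) | ~J(m,m)))

Move each ¬ inward, flipping quantifiers it crosses:
  (forall n. C(n)) & ((exists n. forall q. (L(n) | J(q,q))) | (exists m. ~J(m,m)))
Standardize variables apart so no two quantifiers bind the same name: n↦v.
  (forall n. C(n)) & ((exists v. forall q. (L(v) | J(q,q))) | (exists m. ~J(m,m)))
Pull the quantifiers to the front (each side's bound variable is not free in the other side):
  forall n. exists v. forall q. exists m. (C(n) & (L(v) | J(q,q) | ~J(m,m)))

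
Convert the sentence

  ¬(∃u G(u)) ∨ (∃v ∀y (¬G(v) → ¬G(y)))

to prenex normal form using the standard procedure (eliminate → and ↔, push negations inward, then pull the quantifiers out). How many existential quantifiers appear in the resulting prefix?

First replace A → B with ¬A ∨ B.
  ¬(∃u G(u)) ∨ (∃v ∀y (¬¬G(v) ∨ ¬G(y)))
Move each ¬ inward, flipping quantifiers it crosses:
  (∀u ¬G(u)) ∨ (∃v ∀y (G(v) ∨ ¬G(y)))
All bound variables are already distinct, so no renaming is needed.
Extract every quantifier outward, since the variables are now distinct and don't occur free across branches:
  ∀u ∃v ∀y (¬G(u) ∨ G(v) ∨ ¬G(y))
The prefix is ∀u ∃v ∀y: 2 universal, 1 existential.

1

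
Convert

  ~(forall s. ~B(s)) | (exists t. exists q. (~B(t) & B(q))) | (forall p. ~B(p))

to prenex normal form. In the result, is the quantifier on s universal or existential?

existential

Drive negations inward (¬∀x A ≡ ∃x ¬A, ¬∃x A ≡ ∀x ¬A, De Morgan for ∧/∨):
  (exists s. B(s)) | (exists t. exists q. (~B(t) & B(q))) | (forall p. ~B(p))
All bound variables are already distinct, so no renaming is needed.
Finally move all quantifiers to the prefix:
  exists s. exists t. exists q. forall p. (B(s) | ~B(t) & B(q) | ~B(p))
The quantifier forall s sits under an odd number of negations, so it flips to exists s.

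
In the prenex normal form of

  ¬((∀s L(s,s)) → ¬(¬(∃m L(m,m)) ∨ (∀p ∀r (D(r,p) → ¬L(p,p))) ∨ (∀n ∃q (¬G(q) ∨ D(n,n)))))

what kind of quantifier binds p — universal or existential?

Eliminate → and ↔ using ¬ and ∨.
  ¬(¬(∀s L(s,s)) ∨ ¬(¬(∃m L(m,m)) ∨ (∀p ∀r (¬D(r,p) ∨ ¬L(p,p))) ∨ (∀n ∃q (¬G(q) ∨ D(n,n)))))
Drive negations inward (¬∀x A ≡ ∃x ¬A, ¬∃x A ≡ ∀x ¬A, De Morgan for ∧/∨):
  (∀s L(s,s)) ∧ ((∀m ¬L(m,m)) ∨ (∀p ∀r (¬D(r,p) ∨ ¬L(p,p))) ∨ (∀n ∃q (¬G(q) ∨ D(n,n))))
All bound variables are already distinct, so no renaming is needed.
Finally move all quantifiers to the prefix:
  ∀s ∀m ∀p ∀r ∀n ∃q (L(s,s) ∧ (¬L(m,m) ∨ ¬D(r,p) ∨ ¬L(p,p) ∨ ¬G(q) ∨ D(n,n)))
The quantifier ∀p sits under an even number of negations (counting the antecedent side of each →), so it remains universal.

universal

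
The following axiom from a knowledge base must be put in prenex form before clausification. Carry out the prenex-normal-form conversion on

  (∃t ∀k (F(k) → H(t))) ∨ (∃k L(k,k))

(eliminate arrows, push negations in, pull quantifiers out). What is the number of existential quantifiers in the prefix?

2

Eliminate → and ↔ using ¬ and ∨.
  (∃t ∀k (¬F(k) ∨ H(t))) ∨ (∃k L(k,k))
Rename bound variables to avoid capture: k↦w.
  (∃t ∀k (¬F(k) ∨ H(t))) ∨ (∃w L(w,w))
Extract every quantifier outward, since the variables are now distinct and don't occur free across branches:
  ∃t ∀k ∃w (¬F(k) ∨ H(t) ∨ L(w,w))
The prefix is ∃t ∀k ∃w: 1 universal, 2 existential.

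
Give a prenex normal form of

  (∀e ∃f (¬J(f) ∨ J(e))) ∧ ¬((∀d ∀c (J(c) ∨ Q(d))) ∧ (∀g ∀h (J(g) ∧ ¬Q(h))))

∀e ∃f ∃d ∃c ∃g ∃h ((¬J(f) ∨ J(e)) ∧ (¬J(c) ∧ ¬Q(d) ∨ ¬J(g) ∨ Q(h)))

Push ¬ through the quantifiers and connectives to reach negation normal form:
  (∀e ∃f (¬J(f) ∨ J(e))) ∧ ((∃d ∃c (¬J(c) ∧ ¬Q(d))) ∨ (∃g ∃h (¬J(g) ∨ Q(h))))
All bound variables are already distinct, so no renaming is needed.
Extract every quantifier outward, since the variables are now distinct and don't occur free across branches:
  ∀e ∃f ∃d ∃c ∃g ∃h ((¬J(f) ∨ J(e)) ∧ (¬J(c) ∧ ¬Q(d) ∨ ¬J(g) ∨ Q(h)))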